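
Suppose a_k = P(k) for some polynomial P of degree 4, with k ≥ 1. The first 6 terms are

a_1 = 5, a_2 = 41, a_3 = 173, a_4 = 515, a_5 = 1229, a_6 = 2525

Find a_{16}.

1st diffs: 36, 132, 342, 714, 1296.
2nd diffs: 96, 210, 372, 582.
3rd diffs: 114, 162, 210.
4th diffs: 48, 48 (constant).
Newton forward-difference form: a_k = 5 + 36·C(k-1,1) + 96·C(k-1,2) + 114·C(k-1,3) + 48·C(k-1,4).
At k = 16: k-1 = 15, so a_{16} = 5 + 540 + 10080 + 51870 + 65520 = 128015.

128015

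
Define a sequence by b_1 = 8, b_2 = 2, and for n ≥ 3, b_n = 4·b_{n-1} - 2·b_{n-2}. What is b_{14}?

Iterate the recurrence:
b_3 = -8;  b_4 = -36;  b_5 = -128;  …;  b_{11} = -204416;  b_{12} = -697920;  b_{13} = -2382848;  b_{14} = -8135552.

-8135552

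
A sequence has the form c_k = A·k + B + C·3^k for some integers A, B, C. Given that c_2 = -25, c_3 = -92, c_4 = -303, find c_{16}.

Plug in k = 2, 3, 4: 2A + B + 9C = -25; 3A + B + 27C = -92; 4A + B + 81C = -303.
Subtracting the first from the second: A + 18C = -67.
Subtracting the second from the third: A + 54C = -211.
Solving: C = -4, A = 5, then B = 1.
Therefore c_{16} = 80 + 1 + (-4)·43046721 = -172186803.

-172186803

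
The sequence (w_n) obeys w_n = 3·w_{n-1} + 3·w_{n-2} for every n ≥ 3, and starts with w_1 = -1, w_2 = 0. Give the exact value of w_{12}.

-401679

Iterate the recurrence:
w_3 = -3;  w_4 = -9;  w_5 = -36;  w_6 = -135;  w_7 = -513;  w_8 = -1944;  w_9 = -7371;  w_{10} = -27945;  w_{11} = -105948;  w_{12} = -401679.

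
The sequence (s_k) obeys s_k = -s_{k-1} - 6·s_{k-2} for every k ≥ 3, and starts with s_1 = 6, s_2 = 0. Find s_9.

1044

Iterate the recurrence:
s_3 = -36; s_4 = 36; s_5 = 180; s_6 = -396; s_7 = -684; s_8 = 3060; s_9 = 1044.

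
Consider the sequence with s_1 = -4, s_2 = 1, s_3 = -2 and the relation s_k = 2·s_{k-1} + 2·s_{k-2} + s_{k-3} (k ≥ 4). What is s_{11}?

s_4 = -6, s_5 = -15, s_6 = -44, s_7 = -124, s_8 = -351, s_9 = -994, s_{10} = -2814, s_{11} = -7967.

-7967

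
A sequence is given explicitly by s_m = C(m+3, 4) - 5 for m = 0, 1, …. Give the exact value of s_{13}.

C(16, 4) = 1820, so s_{13} = 1815.

1815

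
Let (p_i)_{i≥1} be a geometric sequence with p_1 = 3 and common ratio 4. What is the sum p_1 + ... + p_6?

4095

p_i = 3·4^(i-1).
S = 3·(4^6 - 1)/(4 - 1) = 3·(4096 - 1)/(3) = 4095.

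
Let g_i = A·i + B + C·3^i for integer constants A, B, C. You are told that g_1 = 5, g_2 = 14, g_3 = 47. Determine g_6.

Write the equations: A + B + 3C = 5; 2A + B + 9C = 14; 3A + B + 27C = 47.
Subtracting the first from the second: A + 6C = 9.
Subtracting the second from the third: A + 18C = 33.
Solving: C = 2, A = -3, then B = 2.
Hence g_6 = -3·6 + 2 + 2·729 = 1442.

1442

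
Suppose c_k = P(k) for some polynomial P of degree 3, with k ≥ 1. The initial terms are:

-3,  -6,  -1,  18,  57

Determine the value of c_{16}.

3522

1st diffs: -3, 5, 19, 39.
2nd diffs: 8, 14, 20.
3rd diffs: 6, 6 (constant).
So c_k = k^3 - 2k^2 - 4k + 2.
Evaluating at k = 16 gives c_{16} = 3522.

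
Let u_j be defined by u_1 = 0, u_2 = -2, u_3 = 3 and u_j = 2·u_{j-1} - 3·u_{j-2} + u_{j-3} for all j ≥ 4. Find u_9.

20

Step forward from the initial values:
u_4 = 12, u_5 = 13, u_6 = -7, u_7 = -41, u_8 = -48, u_9 = 20.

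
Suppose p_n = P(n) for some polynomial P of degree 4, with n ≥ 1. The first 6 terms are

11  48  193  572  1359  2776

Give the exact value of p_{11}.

30441

1st diffs: 37, 145, 379, 787, 1417.
2nd diffs: 108, 234, 408, 630.
3rd diffs: 126, 174, 222.
4th diffs: 48, 48 (constant).
Newton forward-difference form: p_n = 11 + 37·C(n-1,1) + 108·C(n-1,2) + 126·C(n-1,3) + 48·C(n-1,4).
At n = 11: n-1 = 10, so p_{11} = 11 + 370 + 4860 + 15120 + 10080 = 30441.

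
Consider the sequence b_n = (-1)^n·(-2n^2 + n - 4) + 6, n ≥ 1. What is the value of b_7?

101

(-1)^7 = -1; -2n^2 + n - 4 at n=7 is -95; so b_7 = 101.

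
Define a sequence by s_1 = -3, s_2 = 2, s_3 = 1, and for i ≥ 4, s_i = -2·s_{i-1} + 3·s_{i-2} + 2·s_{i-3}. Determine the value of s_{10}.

-1746

Step forward from the initial values:
s_4 = -2; s_5 = 11; s_6 = -26; s_7 = 81; s_8 = -218; s_9 = 627; s_{10} = -1746.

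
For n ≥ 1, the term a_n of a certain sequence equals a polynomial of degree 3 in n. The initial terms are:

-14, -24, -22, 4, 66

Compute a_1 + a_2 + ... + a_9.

2034

1st diffs: -10, 2, 26, 62.
2nd diffs: 12, 24, 36.
3rd diffs: 12, 12 (constant).
Newton forward-difference form: a_n = -14 + (-10)·C(n-1,1) + 12·C(n-1,2) + 12·C(n-1,3).
Continuing: 176, 346, 588, 914.
Summing n = 1..9 (9 terms) gives 2034.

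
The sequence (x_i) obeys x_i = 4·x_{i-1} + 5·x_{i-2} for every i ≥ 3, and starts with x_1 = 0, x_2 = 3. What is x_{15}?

3051757812

Compute successive terms:
x_3 = 12, x_4 = 63, x_5 = 312, …, x_{12} = 24414063, x_{13} = 122070312, x_{14} = 610351563, x_{15} = 3051757812.
(Characteristic roots are 5 and -1.)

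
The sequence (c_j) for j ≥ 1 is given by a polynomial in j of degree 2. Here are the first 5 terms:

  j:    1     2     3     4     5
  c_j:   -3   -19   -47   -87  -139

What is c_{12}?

1st diffs: -16, -28, -40, -52.
2nd diffs: -12, -12, -12 (constant).
So c_j = -6j^2 + 2j + 1.
Evaluating at j = 12 gives c_{12} = -839.

-839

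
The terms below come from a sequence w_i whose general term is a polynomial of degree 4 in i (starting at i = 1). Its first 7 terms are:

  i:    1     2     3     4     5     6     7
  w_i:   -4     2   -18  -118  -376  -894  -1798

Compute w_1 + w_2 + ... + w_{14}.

-111076

1st diffs: 6, -20, -100, -258, -518, -904.
2nd diffs: -26, -80, -158, -260, -386.
3rd diffs: -54, -78, -102, -126.
4th diffs: -24, -24, -24 (constant).
Newton forward-difference form: w_i = -4 + 6·C(i-1,1) + (-26)·C(i-1,2) + (-54)·C(i-1,3) + (-24)·C(i-1,4).
Continuing: …, -3238, -5388, -8446, -12634, …, w_{14} = -34558.
Summing i = 1..14 (14 terms) gives -111076.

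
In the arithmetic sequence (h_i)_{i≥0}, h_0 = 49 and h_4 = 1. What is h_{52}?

-575

Common difference d = (1 - 49) / (4 - 0) = -12.
h_i = 49 + (i - 0)·(-12).
h_{52} = 49 + 52·(-12) = -575.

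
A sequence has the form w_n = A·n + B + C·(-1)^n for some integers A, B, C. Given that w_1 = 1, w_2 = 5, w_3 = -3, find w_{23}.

-43

The three given values yield: A + B - C = 1; 2A + B + C = 5; 3A + B - C = -3.
Subtracting the first from the second: A + 2C = 4.
Subtracting the second from the third: A - 2C = -8.
Solving: C = 3, A = -2, then B = 6.
Therefore w_{23} = -46 + 6 + 3·(-1) = -43.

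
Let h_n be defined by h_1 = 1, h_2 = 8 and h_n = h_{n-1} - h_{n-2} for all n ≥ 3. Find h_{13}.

h_3 = 7  h_4 = -1  h_5 = -8  …  h_{10} = -1  h_{11} = -8  h_{12} = -7  h_{13} = 1.

1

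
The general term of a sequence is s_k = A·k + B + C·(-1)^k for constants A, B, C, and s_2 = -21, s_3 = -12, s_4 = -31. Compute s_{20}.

-111

The three given values yield: 2A + B + C = -21; 3A + B - C = -12; 4A + B + C = -31.
Subtracting the first from the second: A - 2C = 9.
Subtracting the second from the third: A + 2C = -19.
Solving: C = -7, A = -5, then B = -4.
So s_k = -5·k + (-4) + (-7)·(-1)^k; at k=20 this is -111.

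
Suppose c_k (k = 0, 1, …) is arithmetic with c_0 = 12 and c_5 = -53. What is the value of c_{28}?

Common difference d = (-53 - 12) / (5 - 0) = -13.
c_k = 12 + (k - 0)·(-13).
c_{28} = 12 + 28·(-13) = -352.

-352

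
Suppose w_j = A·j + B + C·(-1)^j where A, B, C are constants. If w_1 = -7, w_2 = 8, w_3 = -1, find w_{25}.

Write the equations: A + B - C = -7; 2A + B + C = 8; 3A + B - C = -1.
Subtracting the first from the second: A + 2C = 15.
Subtracting the second from the third: A - 2C = -9.
Solving: C = 6, A = 3, then B = -4.
Therefore w_{25} = 75 + (-4) + 6·(-1) = 65.

65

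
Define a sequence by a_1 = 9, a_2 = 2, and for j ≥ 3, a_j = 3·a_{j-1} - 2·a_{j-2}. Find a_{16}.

-229360

Step forward from the initial values:
a_3 = -12;  a_4 = -40;  a_5 = -96;  …;  a_{13} = -28656;  a_{14} = -57328;  a_{15} = -114672;  a_{16} = -229360.
(Characteristic roots are 2 and 1.)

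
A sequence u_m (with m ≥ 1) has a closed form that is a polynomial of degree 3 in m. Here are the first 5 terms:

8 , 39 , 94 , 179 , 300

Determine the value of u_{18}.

7879

1st diffs: 31, 55, 85, 121.
2nd diffs: 24, 30, 36.
3rd diffs: 6, 6 (constant).
So u_m = m^3 + 6m^2 + 6m - 5.
Evaluating at m = 18 gives u_{18} = 7879.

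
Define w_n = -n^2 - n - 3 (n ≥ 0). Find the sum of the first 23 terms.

-4117

Over n = 0..22: Σn = 253, Σn² = 3795.
Total = (-1)·3795 + (-1)·253 + (-3)·23 = -4117.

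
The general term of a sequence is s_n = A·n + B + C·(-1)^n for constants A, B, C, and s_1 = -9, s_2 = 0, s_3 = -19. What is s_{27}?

-139

Plug in n = 1, 2, 3: A + B - C = -9; 2A + B + C = 0; 3A + B - C = -19.
Subtracting the first from the second: A + 2C = 9.
Subtracting the second from the third: A - 2C = -19.
Solving: C = 7, A = -5, then B = 3.
Therefore s_{27} = -135 + 3 + 7·(-1) = -139.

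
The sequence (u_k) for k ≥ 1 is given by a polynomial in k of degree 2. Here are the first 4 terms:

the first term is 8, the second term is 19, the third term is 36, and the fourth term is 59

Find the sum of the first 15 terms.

4005

1st diffs: 11, 17, 23.
2nd diffs: 6, 6 (constant).
So u_k = 3k^2 + 2k + 3.
Continuing: …, 88, 123, 164, 211, …, u_{15} = 708.
Summing k = 1..15 (15 terms) gives 4005.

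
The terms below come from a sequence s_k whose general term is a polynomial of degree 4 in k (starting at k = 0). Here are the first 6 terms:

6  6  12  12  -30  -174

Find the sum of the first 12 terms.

-23556

1st diffs: 0, 6, 0, -42, -144.
2nd diffs: 6, -6, -42, -102.
3rd diffs: -12, -36, -60.
4th diffs: -24, -24 (constant).
Newton forward-difference form: s_k = 6 + 6·C(k,2) + (-12)·C(k,3) + (-24)·C(k,4).
Continuing: …, -504, -1128, -2178, -3810, …, s_{11} = -9564.
Summing k = 0..11 (12 terms) gives -23556.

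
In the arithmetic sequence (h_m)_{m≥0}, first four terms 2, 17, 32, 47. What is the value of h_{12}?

182

Common difference d = 15.
h_m = 2 + (m - 0)·15.
h_{12} = 2 + 12·15 = 182.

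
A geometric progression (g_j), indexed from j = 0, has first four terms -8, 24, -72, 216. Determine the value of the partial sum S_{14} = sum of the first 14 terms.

9565936

Common ratio r = -3.
g_j = (-8)·(-3)^(j-0).
S = (-8)·((-3)^14 - 1)/(-3 - 1) = (-8)·(4782969 - 1)/(-4) = 9565936.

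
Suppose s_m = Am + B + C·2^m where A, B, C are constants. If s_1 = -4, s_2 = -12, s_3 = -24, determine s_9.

-1056

At m = 1, 2, 3: A + B + 2C = -4; 2A + B + 4C = -12; 3A + B + 8C = -24.
Subtracting the first from the second: A + 2C = -8.
Subtracting the second from the third: A + 4C = -12.
Solving: C = -2, A = -4, then B = 4.
Hence s_9 = -4·9 + 4 + (-2)·512 = -1056.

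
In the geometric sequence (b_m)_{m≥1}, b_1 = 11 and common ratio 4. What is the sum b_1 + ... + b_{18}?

251971414695

b_m = 11·4^(m-1).
S = 11·(4^18 - 1)/(4 - 1) = 11·(68719476736 - 1)/(3) = 251971414695.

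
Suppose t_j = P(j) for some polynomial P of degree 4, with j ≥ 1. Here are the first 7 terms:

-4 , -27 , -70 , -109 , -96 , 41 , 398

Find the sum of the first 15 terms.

1st diffs: -23, -43, -39, 13, 137, 357.
2nd diffs: -20, 4, 52, 124, 220.
3rd diffs: 24, 48, 72, 96.
4th diffs: 24, 24, 24 (constant).
Newton forward-difference form: t_j = -4 + (-23)·C(j-1,1) + (-20)·C(j-1,2) + 24·C(j-1,3) + 24·C(j-1,4).
Continuing: …, 1095, 2276, 4109, 6786, …, t_{15} = 30614.
Summing j = 1..15 (15 terms) gives 93257.

93257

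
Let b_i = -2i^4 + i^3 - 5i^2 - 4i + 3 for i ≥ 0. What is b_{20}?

b_{20} = -2·20^4 + 1·20^3 - 5·20^2 - 4·20 + 3 = -314077.

-314077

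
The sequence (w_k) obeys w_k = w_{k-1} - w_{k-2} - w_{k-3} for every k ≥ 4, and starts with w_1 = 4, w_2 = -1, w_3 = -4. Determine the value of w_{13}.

106

Iterate the recurrence:
w_4 = -7; w_5 = -2; w_6 = 9; w_7 = 18; w_8 = 11; w_9 = -16; w_{10} = -45; w_{11} = -40; w_{12} = 21; w_{13} = 106.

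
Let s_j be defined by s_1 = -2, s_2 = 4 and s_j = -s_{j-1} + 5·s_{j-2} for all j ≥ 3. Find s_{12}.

Iterate the recurrence:
s_3 = -14  s_4 = 34  s_5 = -104  s_6 = 274  s_7 = -794  s_8 = 2164  s_9 = -6134  s_{10} = 16954  s_{11} = -47624  s_{12} = 132394.

132394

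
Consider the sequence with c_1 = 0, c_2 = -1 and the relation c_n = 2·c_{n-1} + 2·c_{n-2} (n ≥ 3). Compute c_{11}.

Applying the relation repeatedly:
c_3 = -2, c_4 = -6, c_5 = -16, c_6 = -44, c_7 = -120, c_8 = -328, c_9 = -896, c_{10} = -2448, c_{11} = -6688.

-6688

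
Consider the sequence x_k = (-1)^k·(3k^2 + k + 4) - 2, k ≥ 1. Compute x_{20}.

1222

(-1)^20 = 1; 3k^2 + k + 4 at k=20 is 1224; so x_{20} = 1222.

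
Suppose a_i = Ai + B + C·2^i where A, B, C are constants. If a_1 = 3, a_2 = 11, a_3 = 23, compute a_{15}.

At i = 1, 2, 3: A + B + 2C = 3; 2A + B + 4C = 11; 3A + B + 8C = 23.
Subtracting the first from the second: A + 2C = 8.
Subtracting the second from the third: A + 4C = 12.
Solving: C = 2, A = 4, then B = -5.
Hence a_{15} = 4·15 + (-5) + 2·32768 = 65591.

65591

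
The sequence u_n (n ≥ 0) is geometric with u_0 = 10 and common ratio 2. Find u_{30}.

10737418240

u_n = 10·2^(n-0).
u_{30} = 10·2^30 = 10737418240.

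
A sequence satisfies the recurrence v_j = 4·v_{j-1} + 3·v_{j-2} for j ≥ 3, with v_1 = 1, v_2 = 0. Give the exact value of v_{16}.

Compute successive terms:
v_3 = 3  v_4 = 12  v_5 = 57  …  v_{13} = 12335529  v_{14} = 57307800  v_{15} = 266237787  v_{16} = 1236874548.

1236874548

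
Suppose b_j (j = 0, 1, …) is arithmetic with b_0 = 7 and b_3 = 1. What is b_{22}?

Common difference d = (1 - 7) / (3 - 0) = -2.
b_j = 7 + (j - 0)·(-2).
b_{22} = 7 + 22·(-2) = -37.

-37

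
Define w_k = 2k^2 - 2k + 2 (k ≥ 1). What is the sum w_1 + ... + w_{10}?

Over k = 1..10: Σk = 55, Σk² = 385.
Total = (2)·385 + (-2)·55 + (2)·10 = 680.

680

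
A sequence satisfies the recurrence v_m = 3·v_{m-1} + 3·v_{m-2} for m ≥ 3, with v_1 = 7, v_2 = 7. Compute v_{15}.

Iterate the recurrence:
v_3 = 42;  v_4 = 147;  v_5 = 567;  …;  v_{12} = 6365142;  v_{13} = 24132087;  v_{14} = 91491687;  v_{15} = 346871322.

346871322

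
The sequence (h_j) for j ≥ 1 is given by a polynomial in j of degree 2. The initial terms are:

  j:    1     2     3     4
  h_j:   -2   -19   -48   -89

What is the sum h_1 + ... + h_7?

1st diffs: -17, -29, -41.
2nd diffs: -12, -12 (constant).
Newton forward-difference form: h_j = -2 + (-17)·C(j-1,1) + (-12)·C(j-1,2).
Continuing: -142, -207, -284.
Summing j = 1..7 (7 terms) gives -791.

-791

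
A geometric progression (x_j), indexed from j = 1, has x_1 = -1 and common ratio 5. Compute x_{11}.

x_j = (-1)·5^(j-1).
x_{11} = (-1)·5^10 = -9765625.

-9765625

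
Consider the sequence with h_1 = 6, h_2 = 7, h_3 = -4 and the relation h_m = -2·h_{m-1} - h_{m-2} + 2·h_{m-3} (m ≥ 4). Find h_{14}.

1851

h_4 = 13;  h_5 = -8;  h_6 = -5;  …;  h_{11} = -140;  h_{12} = 669;  h_{13} = -1400;  h_{14} = 1851.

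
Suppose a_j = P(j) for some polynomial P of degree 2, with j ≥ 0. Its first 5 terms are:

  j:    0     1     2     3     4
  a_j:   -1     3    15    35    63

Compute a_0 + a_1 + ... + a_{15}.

1st diffs: 4, 12, 20, 28.
2nd diffs: 8, 8, 8 (constant).
Newton forward-difference form: a_j = -1 + 4·C(j,1) + 8·C(j,2).
Continuing: …, 99, 143, 195, 255, …, a_{15} = 899.
Summing j = 0..15 (16 terms) gives 4944.

4944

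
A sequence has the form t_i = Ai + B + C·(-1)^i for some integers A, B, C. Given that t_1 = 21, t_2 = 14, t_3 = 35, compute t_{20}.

At i = 1, 2, 3: A + B - C = 21; 2A + B + C = 14; 3A + B - C = 35.
Subtracting the first from the second: A + 2C = -7.
Subtracting the second from the third: A - 2C = 21.
Solving: C = -7, A = 7, then B = 7.
Hence t_{20} = 7·20 + 7 + (-7)·1 = 140.

140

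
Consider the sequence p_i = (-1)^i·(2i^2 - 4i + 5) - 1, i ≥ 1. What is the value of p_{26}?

(-1)^26 = 1; 2i^2 - 4i + 5 at i=26 is 1253; so p_{26} = 1252.

1252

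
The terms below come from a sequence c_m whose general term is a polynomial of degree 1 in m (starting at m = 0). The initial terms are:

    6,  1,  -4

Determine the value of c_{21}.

1st diffs: -5, -5 (constant).
So c_m = -5m + 6.
Evaluating at m = 21 gives c_{21} = -99.

-99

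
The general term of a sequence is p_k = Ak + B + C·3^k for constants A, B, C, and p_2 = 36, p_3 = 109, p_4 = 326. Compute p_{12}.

2125774

The three given values yield: 2A + B + 9C = 36; 3A + B + 27C = 109; 4A + B + 81C = 326.
Subtracting the first from the second: A + 18C = 73.
Subtracting the second from the third: A + 54C = 217.
Solving: C = 4, A = 1, then B = -2.
Therefore p_{12} = 12 + (-2) + 4·531441 = 2125774.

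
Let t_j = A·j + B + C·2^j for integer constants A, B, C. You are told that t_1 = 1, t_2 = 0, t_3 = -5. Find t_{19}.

Plug in j = 1, 2, 3: A + B + 2C = 1; 2A + B + 4C = 0; 3A + B + 8C = -5.
Subtracting the first from the second: A + 2C = -1.
Subtracting the second from the third: A + 4C = -5.
Solving: C = -2, A = 3, then B = 2.
So t_j = 3·j + 2 + (-2)·2^j; at j=19 this is -1048517.

-1048517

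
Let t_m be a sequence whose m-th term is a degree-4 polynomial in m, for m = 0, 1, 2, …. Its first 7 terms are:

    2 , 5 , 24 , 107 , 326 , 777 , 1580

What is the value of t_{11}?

1st diffs: 3, 19, 83, 219, 451, 803.
2nd diffs: 16, 64, 136, 232, 352.
3rd diffs: 48, 72, 96, 120.
4th diffs: 24, 24, 24 (constant).
So t_m = m^4 + 2m^3 - 5m^2 + 5m + 2.
Evaluating at m = 11 gives t_{11} = 16755.

16755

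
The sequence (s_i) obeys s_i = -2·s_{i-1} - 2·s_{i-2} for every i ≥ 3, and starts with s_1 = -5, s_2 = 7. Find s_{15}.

256

Step forward from the initial values:
s_3 = -4; s_4 = -6; s_5 = 20; …; s_{12} = -96; s_{13} = 320; s_{14} = -448; s_{15} = 256.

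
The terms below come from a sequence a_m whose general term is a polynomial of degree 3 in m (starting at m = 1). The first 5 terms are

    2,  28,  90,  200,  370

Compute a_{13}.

1st diffs: 26, 62, 110, 170.
2nd diffs: 36, 48, 60.
3rd diffs: 12, 12 (constant).
Newton forward-difference form: a_m = 2 + 26·C(m-1,1) + 36·C(m-1,2) + 12·C(m-1,3).
At m = 13: m-1 = 12, so a_{13} = 2 + 312 + 2376 + 2640 = 5330.

5330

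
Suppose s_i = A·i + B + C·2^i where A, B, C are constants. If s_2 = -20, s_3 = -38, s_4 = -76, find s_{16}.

The three given values yield: 2A + B + 4C = -20; 3A + B + 8C = -38; 4A + B + 16C = -76.
Subtracting the first from the second: A + 4C = -18.
Subtracting the second from the third: A + 8C = -38.
Solving: C = -5, A = 2, then B = -4.
Therefore s_{16} = 32 + (-4) + (-5)·65536 = -327652.

-327652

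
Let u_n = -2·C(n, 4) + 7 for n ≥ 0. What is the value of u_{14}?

-1995

C(14, 4) = 1001, so u_{14} = -1995.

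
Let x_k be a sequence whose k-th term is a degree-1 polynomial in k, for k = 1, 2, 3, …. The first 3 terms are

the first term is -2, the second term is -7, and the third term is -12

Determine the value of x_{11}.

1st diffs: -5, -5 (constant).
So x_k = -5k + 3.
Evaluating at k = 11 gives x_{11} = -52.

-52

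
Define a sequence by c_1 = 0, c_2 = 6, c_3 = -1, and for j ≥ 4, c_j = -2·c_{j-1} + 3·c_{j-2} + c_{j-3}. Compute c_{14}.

649963

Compute successive terms:
c_4 = 20; c_5 = -37; c_6 = 133; …; c_{11} = -26296; c_{12} = 76655; c_{13} = -223147; c_{14} = 649963.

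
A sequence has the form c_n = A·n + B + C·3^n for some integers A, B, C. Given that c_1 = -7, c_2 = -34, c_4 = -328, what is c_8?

Plug in n = 1, 2, 4: A + B + 3C = -7; 2A + B + 9C = -34; 4A + B + 81C = -328.
Subtracting the first from the second: A + 6C = -27.
Subtracting the second from the third: 2A + 72C = -294.
Solving: C = -4, A = -3, then B = 8.
Hence c_8 = -3·8 + 8 + (-4)·6561 = -26260.

-26260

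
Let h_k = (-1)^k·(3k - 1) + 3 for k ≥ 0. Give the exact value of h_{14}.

44

(-1)^14 = 1; 3k - 1 at k=14 is 41; so h_{14} = 44.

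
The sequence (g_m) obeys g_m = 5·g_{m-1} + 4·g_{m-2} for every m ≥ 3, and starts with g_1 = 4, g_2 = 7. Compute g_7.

Applying the relation repeatedly:
g_3 = 51;  g_4 = 283;  g_5 = 1619;  g_6 = 9227;  g_7 = 52611.

52611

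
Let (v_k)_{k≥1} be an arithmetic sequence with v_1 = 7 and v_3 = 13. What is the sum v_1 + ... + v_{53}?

Common difference d = (13 - 7) / (3 - 1) = 3.
v_k = 7 + (k - 1)·3.
v_{53} = 163; S = 53·(7 + 163)/2 = 4505.

4505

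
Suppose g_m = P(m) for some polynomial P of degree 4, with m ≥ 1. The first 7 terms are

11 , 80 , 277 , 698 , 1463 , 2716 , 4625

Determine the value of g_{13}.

42287

1st diffs: 69, 197, 421, 765, 1253, 1909.
2nd diffs: 128, 224, 344, 488, 656.
3rd diffs: 96, 120, 144, 168.
4th diffs: 24, 24, 24 (constant).
So g_m = m^4 + 6m^3 + 3m^2 + 3m - 2.
Evaluating at m = 13 gives g_{13} = 42287.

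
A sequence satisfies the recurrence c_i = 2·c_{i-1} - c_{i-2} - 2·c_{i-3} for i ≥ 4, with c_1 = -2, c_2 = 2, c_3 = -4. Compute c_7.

c_4 = -6; c_5 = -12; c_6 = -10; c_7 = 4.

4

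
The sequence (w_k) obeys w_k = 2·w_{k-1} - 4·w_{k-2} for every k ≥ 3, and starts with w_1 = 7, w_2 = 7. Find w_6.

112

Step forward from the initial values:
w_3 = -14  w_4 = -56  w_5 = -56  w_6 = 112.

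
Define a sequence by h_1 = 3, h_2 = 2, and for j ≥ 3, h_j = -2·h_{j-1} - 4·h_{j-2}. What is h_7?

Applying the relation repeatedly:
h_3 = -16; h_4 = 24; h_5 = 16; h_6 = -128; h_7 = 192.

192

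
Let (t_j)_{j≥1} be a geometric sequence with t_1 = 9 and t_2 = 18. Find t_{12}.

Common ratio r = 2.
t_j = 9·2^(j-1).
t_{12} = 9·2^11 = 18432.

18432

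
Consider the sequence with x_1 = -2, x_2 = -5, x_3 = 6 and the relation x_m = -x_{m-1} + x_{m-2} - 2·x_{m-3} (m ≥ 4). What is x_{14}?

Step forward from the initial values:
x_4 = -7;  x_5 = 23;  x_6 = -42;  …;  x_{11} = 1319;  x_{12} = -2634;  x_{13} = 5263;  x_{14} = -10535.

-10535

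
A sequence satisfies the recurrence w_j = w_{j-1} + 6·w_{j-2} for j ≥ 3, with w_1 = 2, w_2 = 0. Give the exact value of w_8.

Compute successive terms:
w_3 = 12  w_4 = 12  w_5 = 84  w_6 = 156  w_7 = 660  w_8 = 1596.
(Characteristic roots are 3 and -2.)

1596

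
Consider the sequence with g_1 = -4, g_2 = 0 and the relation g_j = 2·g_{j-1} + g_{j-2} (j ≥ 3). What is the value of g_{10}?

-1632

Compute successive terms:
g_3 = -4; g_4 = -8; g_5 = -20; g_6 = -48; g_7 = -116; g_8 = -280; g_9 = -676; g_{10} = -1632.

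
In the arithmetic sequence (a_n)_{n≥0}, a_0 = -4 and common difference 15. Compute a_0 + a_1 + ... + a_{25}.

a_n = -4 + (n - 0)·15.
a_{25} = 371; S = 26·(-4 + 371)/2 = 4771.

4771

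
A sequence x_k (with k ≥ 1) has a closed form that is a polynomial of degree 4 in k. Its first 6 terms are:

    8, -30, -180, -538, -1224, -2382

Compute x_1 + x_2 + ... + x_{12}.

-93580

1st diffs: -38, -150, -358, -686, -1158.
2nd diffs: -112, -208, -328, -472.
3rd diffs: -96, -120, -144.
4th diffs: -24, -24 (constant).
Newton forward-difference form: x_k = 8 + (-38)·C(k-1,1) + (-112)·C(k-1,2) + (-96)·C(k-1,3) + (-24)·C(k-1,4).
Continuing: …, -4180, -6810, -10488, -15454, …, x_{12} = -30330.
Summing k = 1..12 (12 terms) gives -93580.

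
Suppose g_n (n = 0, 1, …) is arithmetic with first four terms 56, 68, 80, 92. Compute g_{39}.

524

Common difference d = 12.
g_n = 56 + (n - 0)·12.
g_{39} = 56 + 39·12 = 524.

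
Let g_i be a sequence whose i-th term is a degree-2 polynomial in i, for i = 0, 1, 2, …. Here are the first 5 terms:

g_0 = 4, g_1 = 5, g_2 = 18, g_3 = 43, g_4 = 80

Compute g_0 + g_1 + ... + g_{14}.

1st diffs: 1, 13, 25, 37.
2nd diffs: 12, 12, 12 (constant).
Newton forward-difference form: g_i = 4 + 1·C(i,1) + 12·C(i,2).
Continuing: …, 129, 190, 263, 348, …, g_{14} = 1110.
Summing i = 0..14 (15 terms) gives 5625.

5625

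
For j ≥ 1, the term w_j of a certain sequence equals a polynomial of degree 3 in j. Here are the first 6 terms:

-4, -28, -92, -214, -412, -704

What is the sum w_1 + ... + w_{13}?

1st diffs: -24, -64, -122, -198, -292.
2nd diffs: -40, -58, -76, -94.
3rd diffs: -18, -18, -18 (constant).
Newton forward-difference form: w_j = -4 + (-24)·C(j-1,1) + (-40)·C(j-1,2) + (-18)·C(j-1,3).
Continuing: …, -1108, -1642, -2324, -3172, …, w_{13} = -6892.
Summing j = 1..13 (13 terms) gives -26234.

-26234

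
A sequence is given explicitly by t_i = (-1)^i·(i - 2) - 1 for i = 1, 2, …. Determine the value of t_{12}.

9

(-1)^12 = 1; i - 2 at i=12 is 10; so t_{12} = 9.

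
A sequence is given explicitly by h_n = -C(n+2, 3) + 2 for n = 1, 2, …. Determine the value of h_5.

C(7, 3) = 35, so h_5 = -33.

-33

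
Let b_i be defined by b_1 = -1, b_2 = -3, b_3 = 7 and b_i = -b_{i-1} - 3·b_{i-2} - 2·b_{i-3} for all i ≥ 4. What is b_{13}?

-1136

Iterate the recurrence:
b_4 = 4; b_5 = -19; b_6 = -7; b_7 = 56; b_8 = 3; b_9 = -157; b_{10} = 36; b_{11} = 429; b_{12} = -223; b_{13} = -1136.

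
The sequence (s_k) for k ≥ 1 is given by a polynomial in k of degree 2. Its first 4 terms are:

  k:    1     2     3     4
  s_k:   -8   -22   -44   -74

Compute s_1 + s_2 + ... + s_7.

-630

1st diffs: -14, -22, -30.
2nd diffs: -8, -8 (constant).
Newton forward-difference form: s_k = -8 + (-14)·C(k-1,1) + (-8)·C(k-1,2).
Continuing: -112, -158, -212.
Summing k = 1..7 (7 terms) gives -630.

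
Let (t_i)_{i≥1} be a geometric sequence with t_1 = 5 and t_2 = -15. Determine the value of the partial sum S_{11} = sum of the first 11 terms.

221435

Common ratio r = -3.
t_i = 5·(-3)^(i-1).
S = 5·((-3)^11 - 1)/(-3 - 1) = 5·(-177147 - 1)/(-4) = 221435.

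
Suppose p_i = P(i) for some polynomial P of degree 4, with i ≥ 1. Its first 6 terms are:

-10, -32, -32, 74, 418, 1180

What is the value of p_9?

1st diffs: -22, 0, 106, 344, 762.
2nd diffs: 22, 106, 238, 418.
3rd diffs: 84, 132, 180.
4th diffs: 48, 48 (constant).
Newton forward-difference form: p_i = -10 + (-22)·C(i-1,1) + 22·C(i-1,2) + 84·C(i-1,3) + 48·C(i-1,4).
At i = 9: i-1 = 8, so p_9 = -10 - 176 + 616 + 4704 + 3360 = 8494.

8494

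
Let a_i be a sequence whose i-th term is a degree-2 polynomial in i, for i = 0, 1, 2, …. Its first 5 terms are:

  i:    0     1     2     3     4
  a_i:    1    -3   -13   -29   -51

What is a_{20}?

-1219

1st diffs: -4, -10, -16, -22.
2nd diffs: -6, -6, -6 (constant).
So a_i = -3i^2 - i + 1.
Evaluating at i = 20 gives a_{20} = -1219.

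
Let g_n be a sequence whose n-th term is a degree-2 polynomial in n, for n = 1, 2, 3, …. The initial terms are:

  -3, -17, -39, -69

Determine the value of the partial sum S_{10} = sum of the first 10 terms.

1st diffs: -14, -22, -30.
2nd diffs: -8, -8 (constant).
Newton forward-difference form: g_n = -3 + (-14)·C(n-1,1) + (-8)·C(n-1,2).
Continuing: …, -107, -153, -207, -269, …, g_{10} = -417.
Summing n = 1..10 (10 terms) gives -1620.

-1620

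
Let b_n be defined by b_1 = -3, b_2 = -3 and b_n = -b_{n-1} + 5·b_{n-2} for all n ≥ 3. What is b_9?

Applying the relation repeatedly:
b_3 = -12, b_4 = -3, b_5 = -57, b_6 = 42, b_7 = -327, b_8 = 537, b_9 = -2172.

-2172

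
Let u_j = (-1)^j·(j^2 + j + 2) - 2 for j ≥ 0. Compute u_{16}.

(-1)^16 = 1; j^2 + j + 2 at j=16 is 274; so u_{16} = 272.

272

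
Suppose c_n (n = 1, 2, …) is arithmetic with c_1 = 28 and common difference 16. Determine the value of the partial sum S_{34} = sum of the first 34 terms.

9928

c_n = 28 + (n - 1)·16.
c_{34} = 556; S = 34·(28 + 556)/2 = 9928.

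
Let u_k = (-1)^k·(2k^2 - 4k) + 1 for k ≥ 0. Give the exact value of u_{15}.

(-1)^15 = -1; 2k^2 - 4k at k=15 is 390; so u_{15} = -389.

-389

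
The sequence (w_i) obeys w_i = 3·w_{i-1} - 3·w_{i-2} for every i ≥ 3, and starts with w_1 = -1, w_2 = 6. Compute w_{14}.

Compute successive terms:
w_3 = 21, w_4 = 45, w_5 = 72, …, w_{11} = -1944, w_{12} = -2187, w_{13} = -729, w_{14} = 4374.

4374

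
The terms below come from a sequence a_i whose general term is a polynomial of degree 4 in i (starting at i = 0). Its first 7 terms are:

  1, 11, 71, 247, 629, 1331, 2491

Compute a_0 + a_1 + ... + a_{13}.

1st diffs: 10, 60, 176, 382, 702, 1160.
2nd diffs: 50, 116, 206, 320, 458.
3rd diffs: 66, 90, 114, 138.
4th diffs: 24, 24, 24 (constant).
Newton forward-difference form: a_i = 1 + 10·C(i,1) + 50·C(i,2) + 66·C(i,3) + 24·C(i,4).
Continuing: …, 4271, 6857, 10459, 15311, …, a_{13} = 40067.
Summing i = 0..13 (14 terms) gives 133238.

133238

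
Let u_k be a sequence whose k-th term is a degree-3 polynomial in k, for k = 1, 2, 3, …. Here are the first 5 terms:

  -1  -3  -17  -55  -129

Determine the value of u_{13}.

1st diffs: -2, -14, -38, -74.
2nd diffs: -12, -24, -36.
3rd diffs: -12, -12 (constant).
Newton forward-difference form: u_k = -1 + (-2)·C(k-1,1) + (-12)·C(k-1,2) + (-12)·C(k-1,3).
At k = 13: k-1 = 12, so u_{13} = -1 - 24 - 792 - 2640 = -3457.

-3457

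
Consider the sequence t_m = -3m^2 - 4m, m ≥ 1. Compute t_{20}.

-1280

t_{20} = -3·20^2 - 4·20 = -1280.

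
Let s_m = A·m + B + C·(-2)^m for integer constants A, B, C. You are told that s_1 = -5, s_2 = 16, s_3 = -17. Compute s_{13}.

-24539

The three given values yield: A + B - 2C = -5; 2A + B + 4C = 16; 3A + B - 8C = -17.
Subtracting the first from the second: A + 6C = 21.
Subtracting the second from the third: A - 12C = -33.
Solving: C = 3, A = 3, then B = -2.
Hence s_{13} = 3·13 + (-2) + 3·(-8192) = -24539.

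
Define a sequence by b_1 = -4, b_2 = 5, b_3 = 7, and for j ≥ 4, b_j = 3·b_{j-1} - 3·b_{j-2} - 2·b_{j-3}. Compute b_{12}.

5641

Compute successive terms:
b_4 = 14  b_5 = 11  b_6 = -23  b_7 = -130  b_8 = -343  b_9 = -593  b_{10} = -490  b_{11} = 995  b_{12} = 5641.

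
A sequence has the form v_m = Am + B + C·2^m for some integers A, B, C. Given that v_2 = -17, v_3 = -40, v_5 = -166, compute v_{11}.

-10264

Write the equations: 2A + B + 4C = -17; 3A + B + 8C = -40; 5A + B + 32C = -166.
Subtracting the first from the second: A + 4C = -23.
Subtracting the second from the third: 2A + 24C = -126.
Solving: C = -5, A = -3, then B = 9.
Therefore v_{11} = -33 + 9 + (-5)·2048 = -10264.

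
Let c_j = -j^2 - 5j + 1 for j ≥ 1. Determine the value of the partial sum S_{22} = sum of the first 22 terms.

Over j = 1..22: Σj = 253, Σj² = 3795.
Total = (-1)·3795 + (-5)·253 + (1)·22 = -5038.

-5038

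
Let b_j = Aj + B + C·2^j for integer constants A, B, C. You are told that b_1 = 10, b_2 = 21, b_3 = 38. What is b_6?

221

At j = 1, 2, 3: A + B + 2C = 10; 2A + B + 4C = 21; 3A + B + 8C = 38.
Subtracting the first from the second: A + 2C = 11.
Subtracting the second from the third: A + 4C = 17.
Solving: C = 3, A = 5, then B = -1.
Hence b_6 = 5·6 + (-1) + 3·64 = 221.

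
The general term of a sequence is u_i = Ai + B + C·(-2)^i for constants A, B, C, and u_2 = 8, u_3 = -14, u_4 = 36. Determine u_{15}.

Write the equations: 2A + B + 4C = 8; 3A + B - 8C = -14; 4A + B + 16C = 36.
Subtracting the first from the second: A - 12C = -22.
Subtracting the second from the third: A + 24C = 50.
Solving: C = 2, A = 2, then B = -4.
Therefore u_{15} = 30 + (-4) + 2·(-32768) = -65510.

-65510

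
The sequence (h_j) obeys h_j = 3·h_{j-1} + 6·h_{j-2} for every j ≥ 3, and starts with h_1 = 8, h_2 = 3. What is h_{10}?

1420821

Applying the relation repeatedly:
h_3 = 57  h_4 = 189  h_5 = 909  h_6 = 3861  h_7 = 17037  h_8 = 74277  h_9 = 325053  h_{10} = 1420821.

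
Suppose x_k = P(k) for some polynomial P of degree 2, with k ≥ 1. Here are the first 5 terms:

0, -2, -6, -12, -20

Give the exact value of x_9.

-72

1st diffs: -2, -4, -6, -8.
2nd diffs: -2, -2, -2 (constant).
Newton forward-difference form: x_k = (-2)·C(k-1,1) + (-2)·C(k-1,2).
At k = 9: k-1 = 8, so x_9 = -16 - 56 = -72.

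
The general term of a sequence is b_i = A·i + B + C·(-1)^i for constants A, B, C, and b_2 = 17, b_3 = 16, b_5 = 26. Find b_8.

The three given values yield: 2A + B + C = 17; 3A + B - C = 16; 5A + B - C = 26.
Subtracting the first from the second: A - 2C = -1.
Subtracting the second from the third: 2A = 10.
Solving: C = 3, A = 5, then B = 4.
Therefore b_8 = 40 + 4 + 3·1 = 47.

47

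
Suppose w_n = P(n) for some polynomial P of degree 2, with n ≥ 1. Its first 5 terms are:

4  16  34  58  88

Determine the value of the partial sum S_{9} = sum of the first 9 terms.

972

1st diffs: 12, 18, 24, 30.
2nd diffs: 6, 6, 6 (constant).
Newton forward-difference form: w_n = 4 + 12·C(n-1,1) + 6·C(n-1,2).
Continuing: 124, 166, 214, 268.
Summing n = 1..9 (9 terms) gives 972.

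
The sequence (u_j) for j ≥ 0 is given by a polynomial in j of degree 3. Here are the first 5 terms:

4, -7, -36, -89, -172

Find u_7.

-661

1st diffs: -11, -29, -53, -83.
2nd diffs: -18, -24, -30.
3rd diffs: -6, -6 (constant).
So u_j = -j^3 - 6j^2 - 4j + 4.
Evaluating at j = 7 gives u_7 = -661.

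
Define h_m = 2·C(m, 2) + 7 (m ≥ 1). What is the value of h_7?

49

C(7, 2) = 21, so h_7 = 49.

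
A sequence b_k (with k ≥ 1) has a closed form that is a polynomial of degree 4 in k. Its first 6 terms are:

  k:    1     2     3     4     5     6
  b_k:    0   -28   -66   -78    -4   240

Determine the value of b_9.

1st diffs: -28, -38, -12, 74, 244.
2nd diffs: -10, 26, 86, 170.
3rd diffs: 36, 60, 84.
4th diffs: 24, 24 (constant).
Newton forward-difference form: b_k = (-28)·C(k-1,1) + (-10)·C(k-1,2) + 36·C(k-1,3) + 24·C(k-1,4).
At k = 9: k-1 = 8, so b_9 = -224 - 280 + 2016 + 1680 = 3192.

3192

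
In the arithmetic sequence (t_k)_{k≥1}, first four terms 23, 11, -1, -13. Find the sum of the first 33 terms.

Common difference d = -12.
t_k = 23 + (k - 1)·(-12).
t_{33} = -361; S = 33·(23 + (-361))/2 = -5577.

-5577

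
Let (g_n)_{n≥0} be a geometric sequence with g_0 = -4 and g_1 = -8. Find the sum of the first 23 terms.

Common ratio r = 2.
g_n = (-4)·2^(n-0).
S = (-4)·(2^23 - 1)/(2 - 1) = (-4)·(8388608 - 1)/(1) = -33554428.

-33554428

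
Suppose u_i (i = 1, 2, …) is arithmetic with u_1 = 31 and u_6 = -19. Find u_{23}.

-189

Common difference d = (-19 - 31) / (6 - 1) = -10.
u_i = 31 + (i - 1)·(-10).
u_{23} = 31 + 22·(-10) = -189.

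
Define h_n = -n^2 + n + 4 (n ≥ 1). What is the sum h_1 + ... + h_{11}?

-396

Over n = 1..11: Σn = 66, Σn² = 506.
Total = (-1)·506 + (1)·66 + (4)·11 = -396.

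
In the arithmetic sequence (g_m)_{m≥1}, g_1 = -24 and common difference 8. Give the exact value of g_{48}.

g_m = -24 + (m - 1)·8.
g_{48} = -24 + 47·8 = 352.

352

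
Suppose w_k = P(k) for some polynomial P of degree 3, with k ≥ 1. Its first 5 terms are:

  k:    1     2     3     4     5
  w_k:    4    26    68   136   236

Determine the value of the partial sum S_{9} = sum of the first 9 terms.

1st diffs: 22, 42, 68, 100.
2nd diffs: 20, 26, 32.
3rd diffs: 6, 6 (constant).
Newton forward-difference form: w_k = 4 + 22·C(k-1,1) + 20·C(k-1,2) + 6·C(k-1,3).
Continuing: 374, 556, 788, 1076.
Summing k = 1..9 (9 terms) gives 3264.

3264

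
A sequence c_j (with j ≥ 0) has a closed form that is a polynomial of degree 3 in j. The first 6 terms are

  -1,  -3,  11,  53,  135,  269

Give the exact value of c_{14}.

1st diffs: -2, 14, 42, 82, 134.
2nd diffs: 16, 28, 40, 52.
3rd diffs: 12, 12, 12 (constant).
So c_j = 2j^3 + 2j^2 - 6j - 1.
Evaluating at j = 14 gives c_{14} = 5795.

5795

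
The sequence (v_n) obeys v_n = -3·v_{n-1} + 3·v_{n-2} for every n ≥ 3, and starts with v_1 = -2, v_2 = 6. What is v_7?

Step forward from the initial values:
v_3 = -24; v_4 = 90; v_5 = -342; v_6 = 1296; v_7 = -4914.

-4914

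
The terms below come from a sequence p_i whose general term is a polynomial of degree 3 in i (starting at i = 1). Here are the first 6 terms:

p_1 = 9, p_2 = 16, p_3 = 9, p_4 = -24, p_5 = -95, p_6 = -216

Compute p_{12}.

1st diffs: 7, -7, -33, -71, -121.
2nd diffs: -14, -26, -38, -50.
3rd diffs: -12, -12, -12 (constant).
Newton forward-difference form: p_i = 9 + 7·C(i-1,1) + (-14)·C(i-1,2) + (-12)·C(i-1,3).
At i = 12: i-1 = 11, so p_{12} = 9 + 77 - 770 - 1980 = -2664.

-2664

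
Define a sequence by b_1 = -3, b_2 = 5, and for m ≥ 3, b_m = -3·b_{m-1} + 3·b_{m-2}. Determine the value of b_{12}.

3743172

Iterate the recurrence:
b_3 = -24, b_4 = 87, b_5 = -333, b_6 = 1260, b_7 = -4779, b_8 = 18117, b_9 = -68688, b_{10} = 260415, b_{11} = -987309, b_{12} = 3743172.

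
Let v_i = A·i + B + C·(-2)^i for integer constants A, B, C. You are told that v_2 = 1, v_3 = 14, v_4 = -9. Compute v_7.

The three given values yield: 2A + B + 4C = 1; 3A + B - 8C = 14; 4A + B + 16C = -9.
Subtracting the first from the second: A - 12C = 13.
Subtracting the second from the third: A + 24C = -23.
Solving: C = -1, A = 1, then B = 3.
Therefore v_7 = 7 + 3 + (-1)·(-128) = 138.

138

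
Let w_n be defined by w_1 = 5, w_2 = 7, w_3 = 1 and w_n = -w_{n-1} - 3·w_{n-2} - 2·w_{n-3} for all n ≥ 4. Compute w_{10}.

Iterate the recurrence:
w_4 = -32, w_5 = 15, w_6 = 79, w_7 = -60, w_8 = -207, w_9 = 229, w_{10} = 512.

512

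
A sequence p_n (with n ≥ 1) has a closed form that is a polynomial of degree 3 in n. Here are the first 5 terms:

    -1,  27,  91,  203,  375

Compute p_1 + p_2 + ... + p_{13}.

21047

1st diffs: 28, 64, 112, 172.
2nd diffs: 36, 48, 60.
3rd diffs: 12, 12 (constant).
So p_n = 2n^3 + 6n^2 - 4n - 5.
Continuing: …, 619, 947, 1371, 1903, …, p_{13} = 5351.
Summing n = 1..13 (13 terms) gives 21047.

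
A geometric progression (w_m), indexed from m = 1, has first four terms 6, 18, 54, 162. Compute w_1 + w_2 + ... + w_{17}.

387420486

Common ratio r = 3.
w_m = 6·3^(m-1).
S = 6·(3^17 - 1)/(3 - 1) = 6·(129140163 - 1)/(2) = 387420486.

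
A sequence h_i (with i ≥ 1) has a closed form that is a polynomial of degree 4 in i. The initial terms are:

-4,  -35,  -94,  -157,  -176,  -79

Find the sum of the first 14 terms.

59003

1st diffs: -31, -59, -63, -19, 97.
2nd diffs: -28, -4, 44, 116.
3rd diffs: 24, 48, 72.
4th diffs: 24, 24 (constant).
So h_i = i^4 - 6i^3 - 3i^2 + 5i - 1.
Continuing: …, 230, 871, 1988, 3749, …, h_{14} = 21433.
Summing i = 1..14 (14 terms) gives 59003.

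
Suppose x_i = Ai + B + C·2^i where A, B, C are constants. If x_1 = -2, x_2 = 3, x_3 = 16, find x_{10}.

Write the equations: A + B + 2C = -2; 2A + B + 4C = 3; 3A + B + 8C = 16.
Subtracting the first from the second: A + 2C = 5.
Subtracting the second from the third: A + 4C = 13.
Solving: C = 4, A = -3, then B = -7.
Therefore x_{10} = -30 + (-7) + 4·1024 = 4059.

4059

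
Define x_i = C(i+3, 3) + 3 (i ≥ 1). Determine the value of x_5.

59

C(8, 3) = 56, so x_5 = 59.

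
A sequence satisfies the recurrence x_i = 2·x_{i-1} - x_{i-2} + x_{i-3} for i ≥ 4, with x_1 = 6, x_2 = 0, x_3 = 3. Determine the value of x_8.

102

Step forward from the initial values:
x_4 = 12  x_5 = 21  x_6 = 33  x_7 = 57  x_8 = 102.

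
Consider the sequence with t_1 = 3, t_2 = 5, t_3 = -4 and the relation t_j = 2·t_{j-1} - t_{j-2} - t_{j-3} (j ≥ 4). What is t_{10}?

Iterate the recurrence:
t_4 = -16, t_5 = -33, t_6 = -46, t_7 = -43, t_8 = -7, t_9 = 75, t_{10} = 200.

200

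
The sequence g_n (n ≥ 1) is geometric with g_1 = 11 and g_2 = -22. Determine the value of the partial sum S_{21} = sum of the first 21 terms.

Common ratio r = -2.
g_n = 11·(-2)^(n-1).
S = 11·((-2)^21 - 1)/(-2 - 1) = 11·(-2097152 - 1)/(-3) = 7689561.

7689561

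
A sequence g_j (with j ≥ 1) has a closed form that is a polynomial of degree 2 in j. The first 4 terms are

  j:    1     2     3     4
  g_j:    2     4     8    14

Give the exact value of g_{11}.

1st diffs: 2, 4, 6.
2nd diffs: 2, 2 (constant).
So g_j = j^2 - j + 2.
Evaluating at j = 11 gives g_{11} = 112.

112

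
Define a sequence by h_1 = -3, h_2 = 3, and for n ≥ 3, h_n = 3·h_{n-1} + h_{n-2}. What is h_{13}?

977397

Iterate the recurrence:
h_3 = 6;  h_4 = 21;  h_5 = 69;  …;  h_{10} = 27129;  h_{11} = 89601;  h_{12} = 295932;  h_{13} = 977397.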